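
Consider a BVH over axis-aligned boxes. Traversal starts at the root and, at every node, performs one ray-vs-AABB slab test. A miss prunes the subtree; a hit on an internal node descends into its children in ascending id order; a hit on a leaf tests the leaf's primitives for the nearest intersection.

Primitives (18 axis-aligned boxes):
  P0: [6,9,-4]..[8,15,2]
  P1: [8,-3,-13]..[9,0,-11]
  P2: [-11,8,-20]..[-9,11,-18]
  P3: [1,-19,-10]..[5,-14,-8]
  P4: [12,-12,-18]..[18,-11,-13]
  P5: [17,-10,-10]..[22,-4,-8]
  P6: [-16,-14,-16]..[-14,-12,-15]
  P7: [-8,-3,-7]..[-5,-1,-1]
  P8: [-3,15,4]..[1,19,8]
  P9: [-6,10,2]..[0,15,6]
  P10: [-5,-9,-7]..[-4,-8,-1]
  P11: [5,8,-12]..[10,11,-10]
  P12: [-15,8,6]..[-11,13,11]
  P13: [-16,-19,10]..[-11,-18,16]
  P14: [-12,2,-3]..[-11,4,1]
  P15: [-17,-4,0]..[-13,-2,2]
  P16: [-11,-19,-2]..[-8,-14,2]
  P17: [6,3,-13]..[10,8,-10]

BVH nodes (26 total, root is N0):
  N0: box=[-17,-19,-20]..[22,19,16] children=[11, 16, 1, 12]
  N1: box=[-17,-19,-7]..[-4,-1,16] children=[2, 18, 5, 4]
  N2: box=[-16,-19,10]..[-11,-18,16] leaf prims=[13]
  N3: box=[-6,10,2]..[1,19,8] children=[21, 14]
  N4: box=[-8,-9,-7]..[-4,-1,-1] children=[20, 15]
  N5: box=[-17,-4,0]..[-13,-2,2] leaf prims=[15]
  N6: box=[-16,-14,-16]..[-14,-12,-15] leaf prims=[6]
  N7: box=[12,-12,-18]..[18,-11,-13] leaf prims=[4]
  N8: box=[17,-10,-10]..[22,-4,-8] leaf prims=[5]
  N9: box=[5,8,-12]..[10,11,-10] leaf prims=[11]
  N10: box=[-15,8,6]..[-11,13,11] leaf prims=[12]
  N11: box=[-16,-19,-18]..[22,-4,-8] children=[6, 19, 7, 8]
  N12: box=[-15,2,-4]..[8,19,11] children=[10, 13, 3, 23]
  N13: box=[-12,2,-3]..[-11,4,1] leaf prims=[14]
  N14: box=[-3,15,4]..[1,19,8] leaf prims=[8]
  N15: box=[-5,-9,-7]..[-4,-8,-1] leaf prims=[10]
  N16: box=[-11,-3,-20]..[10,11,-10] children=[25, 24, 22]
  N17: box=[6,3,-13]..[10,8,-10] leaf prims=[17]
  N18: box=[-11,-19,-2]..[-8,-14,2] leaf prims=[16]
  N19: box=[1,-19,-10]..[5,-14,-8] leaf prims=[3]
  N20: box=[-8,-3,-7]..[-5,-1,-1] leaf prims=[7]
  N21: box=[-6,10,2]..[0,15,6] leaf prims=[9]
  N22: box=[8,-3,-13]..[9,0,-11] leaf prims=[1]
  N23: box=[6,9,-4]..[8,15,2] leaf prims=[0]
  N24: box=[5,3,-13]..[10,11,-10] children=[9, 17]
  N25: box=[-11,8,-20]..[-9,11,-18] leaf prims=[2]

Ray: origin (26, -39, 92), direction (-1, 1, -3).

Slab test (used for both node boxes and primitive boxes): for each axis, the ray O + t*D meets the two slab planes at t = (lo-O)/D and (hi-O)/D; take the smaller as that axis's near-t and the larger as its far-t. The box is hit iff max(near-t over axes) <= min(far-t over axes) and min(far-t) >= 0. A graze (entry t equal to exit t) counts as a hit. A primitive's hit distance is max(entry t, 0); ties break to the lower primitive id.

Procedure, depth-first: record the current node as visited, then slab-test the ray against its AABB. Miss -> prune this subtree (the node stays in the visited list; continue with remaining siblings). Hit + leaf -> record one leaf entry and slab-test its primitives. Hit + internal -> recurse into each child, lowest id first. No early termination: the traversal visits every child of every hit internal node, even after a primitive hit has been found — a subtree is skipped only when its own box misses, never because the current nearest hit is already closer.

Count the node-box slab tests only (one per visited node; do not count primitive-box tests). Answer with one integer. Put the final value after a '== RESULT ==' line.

Traverse from the root:
N0 x:[4,43] y:[20,58] z:[76/3,112/3] -> hit [76/3,112/3], descend [1, 11, 12, 16]
  N1 x:[30,43] y:[20,38] z:[76/3,33] -> hit [30,33], descend [2, 4, 5, 18]
    N2 x:[37,42] y:[20,21] z:[76/3,82/3] -> miss, prune
    N4 x:[30,34] y:[30,38] z:[31,33] -> hit [31,33], descend [15, 20]
      N15 x:[30,31] y:[30,31] z:[31,33] -> hit [31,31] leaf, test {P10@t=31}
      N20 x:[31,34] y:[36,38] z:[31,33] -> miss, prune
    N5 x:[39,43] y:[35,37] z:[30,92/3] -> miss, prune
    N18 x:[34,37] y:[20,25] z:[30,94/3] -> miss, prune
  N11 x:[4,42] y:[20,35] z:[100/3,110/3] -> hit [100/3,35], descend [6, 7, 8, 19]
    N6 x:[40,42] y:[25,27] z:[107/3,36] -> miss, prune
    N7 x:[8,14] y:[27,28] z:[35,110/3] -> miss, prune
    N8 x:[4,9] y:[29,35] z:[100/3,34] -> miss, prune
    N19 x:[21,25] y:[20,25] z:[100/3,34] -> miss, prune
  N12 x:[18,41] y:[41,58] z:[27,32] -> miss, prune
  N16 x:[16,37] y:[36,50] z:[34,112/3] -> hit [36,37], descend [22, 24, 25]
    N22 x:[17,18] y:[36,39] z:[103/3,35] -> miss, prune
    N24 x:[16,21] y:[42,50] z:[34,35] -> miss, prune
    N25 x:[35,37] y:[47,50] z:[110/3,112/3] -> miss, prune

order=[0, 1, 2, 4, 15, 20, 5, 18, 11, 6, 7, 8, 19, 12, 16, 22, 24, 25]  |boxes|=18  |leaves|=1  hit=P10

== RESULT ==
18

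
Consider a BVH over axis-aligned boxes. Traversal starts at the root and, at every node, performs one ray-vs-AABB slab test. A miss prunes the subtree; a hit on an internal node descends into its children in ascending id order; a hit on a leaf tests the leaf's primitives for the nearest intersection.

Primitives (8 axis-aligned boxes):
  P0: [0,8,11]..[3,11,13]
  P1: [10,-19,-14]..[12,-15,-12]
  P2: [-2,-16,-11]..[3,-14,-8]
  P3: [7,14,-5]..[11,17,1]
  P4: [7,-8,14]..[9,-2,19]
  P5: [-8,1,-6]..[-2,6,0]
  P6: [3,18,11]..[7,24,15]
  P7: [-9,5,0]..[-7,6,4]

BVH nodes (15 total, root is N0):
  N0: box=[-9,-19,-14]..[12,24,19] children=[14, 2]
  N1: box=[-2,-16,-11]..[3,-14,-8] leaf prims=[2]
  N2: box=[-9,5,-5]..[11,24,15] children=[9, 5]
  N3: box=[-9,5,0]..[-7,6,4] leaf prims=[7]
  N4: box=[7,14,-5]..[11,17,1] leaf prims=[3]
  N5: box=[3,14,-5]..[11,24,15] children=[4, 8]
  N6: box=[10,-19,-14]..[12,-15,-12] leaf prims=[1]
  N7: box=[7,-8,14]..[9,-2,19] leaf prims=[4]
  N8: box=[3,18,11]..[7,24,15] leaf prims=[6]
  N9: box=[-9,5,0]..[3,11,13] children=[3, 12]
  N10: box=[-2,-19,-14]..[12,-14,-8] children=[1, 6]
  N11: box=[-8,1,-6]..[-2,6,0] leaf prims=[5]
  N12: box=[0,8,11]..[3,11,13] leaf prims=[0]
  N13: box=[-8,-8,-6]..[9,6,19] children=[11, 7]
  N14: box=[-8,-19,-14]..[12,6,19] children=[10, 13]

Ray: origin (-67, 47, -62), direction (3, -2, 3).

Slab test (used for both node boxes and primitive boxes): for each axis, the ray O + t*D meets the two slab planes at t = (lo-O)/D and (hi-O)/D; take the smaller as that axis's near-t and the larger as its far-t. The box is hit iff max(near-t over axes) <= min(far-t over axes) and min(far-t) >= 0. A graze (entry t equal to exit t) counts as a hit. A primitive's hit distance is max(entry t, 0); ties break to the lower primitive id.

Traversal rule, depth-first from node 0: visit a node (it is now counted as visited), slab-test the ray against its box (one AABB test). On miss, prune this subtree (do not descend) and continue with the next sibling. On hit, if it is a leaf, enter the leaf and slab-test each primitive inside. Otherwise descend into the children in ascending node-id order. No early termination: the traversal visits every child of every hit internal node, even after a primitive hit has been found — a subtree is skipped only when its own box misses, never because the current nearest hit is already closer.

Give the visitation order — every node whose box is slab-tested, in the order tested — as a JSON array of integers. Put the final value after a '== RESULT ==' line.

Walk:
N0 x:[58/3,79/3] y:[23/2,33] z:[16,27] -> hit [58/3,79/3], descend [2, 14]
  N2 x:[58/3,26] y:[23/2,21] z:[19,77/3] -> hit [58/3,21], descend [5, 9]
    N5 x:[70/3,26] y:[23/2,33/2] z:[19,77/3] -> miss, prune
    N9 x:[58/3,70/3] y:[18,21] z:[62/3,25] -> hit [62/3,21], descend [3, 12]
      N3 x:[58/3,20] y:[41/2,21] z:[62/3,22] -> miss, prune
      N12 x:[67/3,70/3] y:[18,39/2] z:[73/3,25] -> miss, prune
  N14 x:[59/3,79/3] y:[41/2,33] z:[16,27] -> hit [41/2,79/3], descend [10, 13]
    N10 x:[65/3,79/3] y:[61/2,33] z:[16,18] -> miss, prune
    N13 x:[59/3,76/3] y:[41/2,55/2] z:[56/3,27] -> hit [41/2,76/3], descend [7, 11]
      N7 x:[74/3,76/3] y:[49/2,55/2] z:[76/3,27] -> hit [76/3,76/3] leaf, test {P4@t=76/3}
      N11 x:[59/3,65/3] y:[41/2,23] z:[56/3,62/3] -> hit [41/2,62/3] leaf, test {P5@t=41/2}

11 AABB tests over nodes [0, 2, 5, 9, 3, 12, 14, 10, 13, 7, 11]; 2 leaves entered; closest P5.

== RESULT ==
[0, 2, 5, 9, 3, 12, 14, 10, 13, 7, 11]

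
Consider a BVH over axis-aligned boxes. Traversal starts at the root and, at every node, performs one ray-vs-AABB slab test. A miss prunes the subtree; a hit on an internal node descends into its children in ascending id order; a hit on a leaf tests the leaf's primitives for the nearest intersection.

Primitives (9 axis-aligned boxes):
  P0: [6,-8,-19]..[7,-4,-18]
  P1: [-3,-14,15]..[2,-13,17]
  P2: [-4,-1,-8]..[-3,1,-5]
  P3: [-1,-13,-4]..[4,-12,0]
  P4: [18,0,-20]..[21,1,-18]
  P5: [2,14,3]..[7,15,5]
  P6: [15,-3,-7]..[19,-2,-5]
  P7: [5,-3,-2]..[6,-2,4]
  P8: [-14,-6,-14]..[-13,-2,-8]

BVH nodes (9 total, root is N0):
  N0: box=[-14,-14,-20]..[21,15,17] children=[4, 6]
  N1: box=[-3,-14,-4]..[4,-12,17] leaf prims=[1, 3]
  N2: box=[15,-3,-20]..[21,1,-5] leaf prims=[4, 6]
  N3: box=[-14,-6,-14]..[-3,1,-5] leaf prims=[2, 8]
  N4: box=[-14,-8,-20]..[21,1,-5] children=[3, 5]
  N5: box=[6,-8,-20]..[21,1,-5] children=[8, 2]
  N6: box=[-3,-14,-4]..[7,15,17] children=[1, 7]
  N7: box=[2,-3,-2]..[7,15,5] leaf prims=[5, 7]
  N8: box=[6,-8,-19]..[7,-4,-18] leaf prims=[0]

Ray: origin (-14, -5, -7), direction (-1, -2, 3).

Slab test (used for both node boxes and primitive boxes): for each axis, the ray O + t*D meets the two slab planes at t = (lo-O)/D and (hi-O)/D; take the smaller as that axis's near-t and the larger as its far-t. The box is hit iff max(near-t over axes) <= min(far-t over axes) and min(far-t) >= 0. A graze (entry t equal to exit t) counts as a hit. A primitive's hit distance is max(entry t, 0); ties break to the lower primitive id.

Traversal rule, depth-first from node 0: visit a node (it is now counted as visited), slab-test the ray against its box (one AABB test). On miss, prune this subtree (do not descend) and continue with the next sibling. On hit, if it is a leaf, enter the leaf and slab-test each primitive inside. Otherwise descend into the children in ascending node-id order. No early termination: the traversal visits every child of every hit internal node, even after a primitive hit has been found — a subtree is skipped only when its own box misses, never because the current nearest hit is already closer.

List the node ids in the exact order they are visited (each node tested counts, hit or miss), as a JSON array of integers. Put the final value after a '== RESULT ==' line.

Traverse from the root:
N0 x:[-35,0] y:[-10,9/2] z:[-13/3,8] -> hit [-13/3,0], descend [4, 6]
  N4 x:[-35,0] y:[-3,3/2] z:[-13/3,2/3] -> hit [-3,0], descend [3, 5]
    N3 x:[-11,0] y:[-3,1/2] z:[-7/3,2/3] -> hit [-7/3,0] leaf, test {P2(miss), P8(miss)}
    N5 x:[-35,-20] y:[-3,3/2] z:[-13/3,2/3] -> miss, prune
  N6 x:[-21,-11] y:[-10,9/2] z:[1,8] -> miss, prune

order=[0, 4, 3, 5, 6]  |boxes|=5  |leaves|=1  hit=miss

== RESULT ==
[0, 4, 3, 5, 6]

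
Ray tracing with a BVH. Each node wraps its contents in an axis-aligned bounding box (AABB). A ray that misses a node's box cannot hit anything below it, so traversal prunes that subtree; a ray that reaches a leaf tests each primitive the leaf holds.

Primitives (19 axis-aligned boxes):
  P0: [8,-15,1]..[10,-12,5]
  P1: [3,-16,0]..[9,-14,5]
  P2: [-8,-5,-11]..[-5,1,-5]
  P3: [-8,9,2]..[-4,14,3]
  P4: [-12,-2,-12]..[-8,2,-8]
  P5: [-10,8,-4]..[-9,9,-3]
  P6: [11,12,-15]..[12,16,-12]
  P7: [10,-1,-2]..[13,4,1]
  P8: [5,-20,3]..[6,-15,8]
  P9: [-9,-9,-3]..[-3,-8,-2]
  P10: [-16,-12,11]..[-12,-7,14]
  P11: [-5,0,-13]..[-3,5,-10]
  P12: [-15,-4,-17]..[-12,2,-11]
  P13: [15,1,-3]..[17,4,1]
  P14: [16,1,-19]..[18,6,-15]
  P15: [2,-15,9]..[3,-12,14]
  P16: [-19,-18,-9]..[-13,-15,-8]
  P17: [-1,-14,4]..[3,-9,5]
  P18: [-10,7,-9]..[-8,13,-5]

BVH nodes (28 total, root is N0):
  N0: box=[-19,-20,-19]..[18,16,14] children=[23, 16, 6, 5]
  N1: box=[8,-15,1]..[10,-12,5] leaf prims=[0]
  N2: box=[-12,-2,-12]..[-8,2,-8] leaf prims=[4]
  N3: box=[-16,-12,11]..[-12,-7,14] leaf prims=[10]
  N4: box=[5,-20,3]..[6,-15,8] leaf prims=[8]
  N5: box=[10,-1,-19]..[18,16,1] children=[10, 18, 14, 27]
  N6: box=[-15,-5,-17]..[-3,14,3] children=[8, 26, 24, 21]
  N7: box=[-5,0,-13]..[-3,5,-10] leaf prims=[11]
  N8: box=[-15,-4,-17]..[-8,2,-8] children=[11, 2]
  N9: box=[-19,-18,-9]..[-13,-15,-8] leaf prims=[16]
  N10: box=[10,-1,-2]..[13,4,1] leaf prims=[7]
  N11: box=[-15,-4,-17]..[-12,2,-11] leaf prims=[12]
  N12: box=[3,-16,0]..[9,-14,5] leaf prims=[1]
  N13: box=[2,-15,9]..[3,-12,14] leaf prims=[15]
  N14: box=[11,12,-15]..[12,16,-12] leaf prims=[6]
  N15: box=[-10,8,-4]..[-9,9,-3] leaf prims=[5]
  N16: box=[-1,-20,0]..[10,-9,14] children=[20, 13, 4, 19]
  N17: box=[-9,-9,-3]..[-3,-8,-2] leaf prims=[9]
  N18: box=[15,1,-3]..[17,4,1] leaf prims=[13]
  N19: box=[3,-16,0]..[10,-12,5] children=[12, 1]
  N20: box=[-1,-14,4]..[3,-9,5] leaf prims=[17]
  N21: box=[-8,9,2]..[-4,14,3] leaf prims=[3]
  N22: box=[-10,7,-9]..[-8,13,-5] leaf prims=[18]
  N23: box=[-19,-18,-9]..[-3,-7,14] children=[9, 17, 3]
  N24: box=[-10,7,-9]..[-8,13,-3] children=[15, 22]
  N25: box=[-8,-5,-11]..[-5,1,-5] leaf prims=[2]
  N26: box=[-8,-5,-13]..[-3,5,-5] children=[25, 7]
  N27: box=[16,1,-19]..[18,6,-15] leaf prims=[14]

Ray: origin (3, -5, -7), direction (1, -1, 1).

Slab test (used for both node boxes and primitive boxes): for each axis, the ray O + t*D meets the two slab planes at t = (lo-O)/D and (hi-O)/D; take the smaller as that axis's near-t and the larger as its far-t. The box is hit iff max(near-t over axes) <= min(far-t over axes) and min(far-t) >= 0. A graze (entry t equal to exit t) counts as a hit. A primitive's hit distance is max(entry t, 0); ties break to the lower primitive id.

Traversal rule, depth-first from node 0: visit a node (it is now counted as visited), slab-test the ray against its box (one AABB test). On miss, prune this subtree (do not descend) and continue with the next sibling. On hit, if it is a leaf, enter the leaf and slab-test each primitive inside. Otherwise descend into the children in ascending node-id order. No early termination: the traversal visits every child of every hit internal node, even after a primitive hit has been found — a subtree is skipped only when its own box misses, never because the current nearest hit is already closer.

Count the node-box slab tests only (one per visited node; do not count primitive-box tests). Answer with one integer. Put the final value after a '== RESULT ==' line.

Traverse from the root:
N0 x:[-22,15] y:[-21,15] z:[-12,21] -> hit [-12,15], descend [5, 6, 16, 23]
  N5 x:[7,15] y:[-21,-4] z:[-12,8] -> miss, prune
  N6 x:[-18,-6] y:[-19,0] z:[-10,10] -> miss, prune
  N16 x:[-4,7] y:[4,15] z:[7,21] -> hit [7,7], descend [4, 13, 19, 20]
    N4 x:[2,3] y:[10,15] z:[10,15] -> miss, prune
    N13 x:[-1,0] y:[7,10] z:[16,21] -> miss, prune
    N19 x:[0,7] y:[7,11] z:[7,12] -> hit [7,7], descend [1, 12]
      N1 x:[5,7] y:[7,10] z:[8,12] -> miss, prune
      N12 x:[0,6] y:[9,11] z:[7,12] -> miss, prune
    N20 x:[-4,0] y:[4,9] z:[11,12] -> miss, prune
  N23 x:[-22,-6] y:[2,13] z:[-2,21] -> miss, prune

Summary -> nodes [0, 5, 6, 16, 4, 13, 19, 1, 12, 20, 23]; box-tests=11; leaf-entries=0; first=miss

== RESULT ==
11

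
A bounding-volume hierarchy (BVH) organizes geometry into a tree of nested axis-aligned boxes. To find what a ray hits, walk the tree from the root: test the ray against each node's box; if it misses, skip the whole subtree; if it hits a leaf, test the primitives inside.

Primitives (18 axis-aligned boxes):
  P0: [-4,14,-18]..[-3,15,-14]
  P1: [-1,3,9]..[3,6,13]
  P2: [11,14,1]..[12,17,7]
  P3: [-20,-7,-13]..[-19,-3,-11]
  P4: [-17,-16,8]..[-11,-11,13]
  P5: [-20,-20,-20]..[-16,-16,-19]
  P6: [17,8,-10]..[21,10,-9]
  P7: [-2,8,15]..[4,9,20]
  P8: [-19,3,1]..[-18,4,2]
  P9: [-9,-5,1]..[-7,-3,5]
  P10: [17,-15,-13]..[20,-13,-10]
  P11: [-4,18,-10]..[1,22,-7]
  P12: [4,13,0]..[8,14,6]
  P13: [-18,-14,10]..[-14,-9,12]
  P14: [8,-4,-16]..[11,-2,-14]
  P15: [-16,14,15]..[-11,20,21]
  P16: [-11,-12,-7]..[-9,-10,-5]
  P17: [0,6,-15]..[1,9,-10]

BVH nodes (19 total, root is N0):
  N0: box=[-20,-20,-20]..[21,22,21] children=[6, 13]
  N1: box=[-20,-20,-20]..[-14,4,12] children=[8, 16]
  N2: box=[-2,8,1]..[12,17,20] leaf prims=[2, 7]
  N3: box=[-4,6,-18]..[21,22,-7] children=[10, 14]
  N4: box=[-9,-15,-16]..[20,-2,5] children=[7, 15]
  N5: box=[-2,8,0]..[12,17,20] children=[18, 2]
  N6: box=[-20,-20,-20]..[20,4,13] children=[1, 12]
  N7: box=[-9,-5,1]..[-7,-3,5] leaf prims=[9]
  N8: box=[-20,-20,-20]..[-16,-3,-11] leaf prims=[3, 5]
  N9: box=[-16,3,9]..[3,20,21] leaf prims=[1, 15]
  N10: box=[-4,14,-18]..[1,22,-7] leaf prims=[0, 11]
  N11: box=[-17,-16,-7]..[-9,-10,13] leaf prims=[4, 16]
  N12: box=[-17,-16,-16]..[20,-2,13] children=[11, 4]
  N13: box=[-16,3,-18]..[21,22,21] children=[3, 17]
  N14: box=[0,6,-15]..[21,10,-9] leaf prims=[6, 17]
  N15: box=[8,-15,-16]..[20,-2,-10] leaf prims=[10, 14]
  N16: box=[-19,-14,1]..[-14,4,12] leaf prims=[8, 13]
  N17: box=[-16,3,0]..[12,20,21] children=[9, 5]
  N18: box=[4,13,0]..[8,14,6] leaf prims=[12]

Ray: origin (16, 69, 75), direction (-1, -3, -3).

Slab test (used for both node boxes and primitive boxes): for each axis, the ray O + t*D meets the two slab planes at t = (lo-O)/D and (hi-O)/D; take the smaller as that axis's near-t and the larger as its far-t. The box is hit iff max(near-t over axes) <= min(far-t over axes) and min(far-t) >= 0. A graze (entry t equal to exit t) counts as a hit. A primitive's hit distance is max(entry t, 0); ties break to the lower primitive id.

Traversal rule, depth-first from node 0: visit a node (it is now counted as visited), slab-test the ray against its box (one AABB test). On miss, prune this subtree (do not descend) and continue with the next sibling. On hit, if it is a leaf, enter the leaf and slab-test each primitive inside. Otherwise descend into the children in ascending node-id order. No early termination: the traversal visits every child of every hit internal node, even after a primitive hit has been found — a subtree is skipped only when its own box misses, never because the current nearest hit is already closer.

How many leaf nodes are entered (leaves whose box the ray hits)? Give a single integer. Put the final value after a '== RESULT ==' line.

Trace the traversal:
N0 x:[-5,36] y:[47/3,89/3] z:[18,95/3] -> hit [18,89/3], descend [6, 13]
  N6 x:[-4,36] y:[65/3,89/3] z:[62/3,95/3] -> hit [65/3,89/3], descend [1, 12]
    N1 x:[30,36] y:[65/3,89/3] z:[21,95/3] -> miss, prune
    N12 x:[-4,33] y:[71/3,85/3] z:[62/3,91/3] -> hit [71/3,85/3], descend [4, 11]
      N4 x:[-4,25] y:[71/3,28] z:[70/3,91/3] -> hit [71/3,25], descend [7, 15]
        N7 x:[23,25] y:[24,74/3] z:[70/3,74/3] -> hit [24,74/3] leaf, test {P9@t=24}
        N15 x:[-4,8] y:[71/3,28] z:[85/3,91/3] -> miss, prune
      N11 x:[25,33] y:[79/3,85/3] z:[62/3,82/3] -> hit [79/3,82/3] leaf, test {P4(miss), P16@t=80/3}
  N13 x:[-5,32] y:[47/3,22] z:[18,31] -> hit [18,22], descend [3, 17]
    N3 x:[-5,20] y:[47/3,21] z:[82/3,31] -> miss, prune
    N17 x:[4,32] y:[49/3,22] z:[18,25] -> hit [18,22], descend [5, 9]
      N5 x:[4,18] y:[52/3,61/3] z:[55/3,25] -> miss, prune
      N9 x:[13,32] y:[49/3,22] z:[18,22] -> hit [18,22] leaf, test {P1(miss), P15(miss)}

order=[0, 6, 1, 12, 4, 7, 15, 11, 13, 3, 17, 5, 9]  |boxes|=13  |leaves|=3  hit=P9

== RESULT ==
3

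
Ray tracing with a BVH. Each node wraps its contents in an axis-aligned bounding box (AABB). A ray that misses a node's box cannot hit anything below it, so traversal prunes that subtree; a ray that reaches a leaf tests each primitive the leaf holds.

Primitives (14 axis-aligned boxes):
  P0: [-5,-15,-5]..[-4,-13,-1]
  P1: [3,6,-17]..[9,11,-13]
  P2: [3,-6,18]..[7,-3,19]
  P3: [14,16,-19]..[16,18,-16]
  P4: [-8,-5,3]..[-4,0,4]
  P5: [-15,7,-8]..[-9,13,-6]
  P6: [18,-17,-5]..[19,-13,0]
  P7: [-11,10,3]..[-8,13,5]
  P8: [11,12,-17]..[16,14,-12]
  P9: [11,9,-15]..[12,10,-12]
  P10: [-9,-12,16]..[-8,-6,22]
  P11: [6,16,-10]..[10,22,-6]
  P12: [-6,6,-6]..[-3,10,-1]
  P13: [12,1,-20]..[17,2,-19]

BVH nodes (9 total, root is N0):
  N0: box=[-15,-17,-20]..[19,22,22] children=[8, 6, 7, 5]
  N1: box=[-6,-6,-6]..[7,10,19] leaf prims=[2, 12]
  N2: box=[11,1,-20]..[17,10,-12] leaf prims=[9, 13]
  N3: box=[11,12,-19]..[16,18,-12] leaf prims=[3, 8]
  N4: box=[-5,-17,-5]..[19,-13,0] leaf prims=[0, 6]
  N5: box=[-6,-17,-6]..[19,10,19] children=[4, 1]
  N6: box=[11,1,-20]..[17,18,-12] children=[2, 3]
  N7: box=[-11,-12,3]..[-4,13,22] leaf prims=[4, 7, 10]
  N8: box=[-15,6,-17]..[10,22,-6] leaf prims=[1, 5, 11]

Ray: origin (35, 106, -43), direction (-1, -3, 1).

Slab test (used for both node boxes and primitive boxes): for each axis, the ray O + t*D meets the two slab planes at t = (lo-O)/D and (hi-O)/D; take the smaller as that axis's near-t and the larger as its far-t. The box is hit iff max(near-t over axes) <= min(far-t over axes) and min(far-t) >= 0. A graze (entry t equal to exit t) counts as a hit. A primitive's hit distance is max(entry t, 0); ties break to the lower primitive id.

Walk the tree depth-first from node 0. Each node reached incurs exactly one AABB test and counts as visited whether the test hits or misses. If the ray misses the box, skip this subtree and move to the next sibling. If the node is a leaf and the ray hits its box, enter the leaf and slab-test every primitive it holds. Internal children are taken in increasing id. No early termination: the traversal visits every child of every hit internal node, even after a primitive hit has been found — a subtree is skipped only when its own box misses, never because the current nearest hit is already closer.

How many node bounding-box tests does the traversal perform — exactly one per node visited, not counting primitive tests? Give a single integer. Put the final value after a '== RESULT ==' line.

Walk:
N0 x:[16,50] y:[28,41] z:[23,65] -> hit [28,41], descend [5, 6, 7, 8]
  N5 x:[16,41] y:[32,41] z:[37,62] -> hit [37,41], descend [1, 4]
    N1 x:[28,41] y:[32,112/3] z:[37,62] -> hit [37,112/3] leaf, test {P2(miss), P12(miss)}
    N4 x:[16,40] y:[119/3,41] z:[38,43] -> hit [119/3,40] leaf, test {P0@t=119/3, P6(miss)}
  N6 x:[18,24] y:[88/3,35] z:[23,31] -> miss, prune
  N7 x:[39,46] y:[31,118/3] z:[46,65] -> miss, prune
  N8 x:[25,50] y:[28,100/3] z:[26,37] -> hit [28,100/3] leaf, test {P1(miss), P5(miss), P11(miss)}

7 AABB tests over nodes [0, 5, 1, 4, 6, 7, 8]; 3 leaves entered; closest P0.

== RESULT ==
7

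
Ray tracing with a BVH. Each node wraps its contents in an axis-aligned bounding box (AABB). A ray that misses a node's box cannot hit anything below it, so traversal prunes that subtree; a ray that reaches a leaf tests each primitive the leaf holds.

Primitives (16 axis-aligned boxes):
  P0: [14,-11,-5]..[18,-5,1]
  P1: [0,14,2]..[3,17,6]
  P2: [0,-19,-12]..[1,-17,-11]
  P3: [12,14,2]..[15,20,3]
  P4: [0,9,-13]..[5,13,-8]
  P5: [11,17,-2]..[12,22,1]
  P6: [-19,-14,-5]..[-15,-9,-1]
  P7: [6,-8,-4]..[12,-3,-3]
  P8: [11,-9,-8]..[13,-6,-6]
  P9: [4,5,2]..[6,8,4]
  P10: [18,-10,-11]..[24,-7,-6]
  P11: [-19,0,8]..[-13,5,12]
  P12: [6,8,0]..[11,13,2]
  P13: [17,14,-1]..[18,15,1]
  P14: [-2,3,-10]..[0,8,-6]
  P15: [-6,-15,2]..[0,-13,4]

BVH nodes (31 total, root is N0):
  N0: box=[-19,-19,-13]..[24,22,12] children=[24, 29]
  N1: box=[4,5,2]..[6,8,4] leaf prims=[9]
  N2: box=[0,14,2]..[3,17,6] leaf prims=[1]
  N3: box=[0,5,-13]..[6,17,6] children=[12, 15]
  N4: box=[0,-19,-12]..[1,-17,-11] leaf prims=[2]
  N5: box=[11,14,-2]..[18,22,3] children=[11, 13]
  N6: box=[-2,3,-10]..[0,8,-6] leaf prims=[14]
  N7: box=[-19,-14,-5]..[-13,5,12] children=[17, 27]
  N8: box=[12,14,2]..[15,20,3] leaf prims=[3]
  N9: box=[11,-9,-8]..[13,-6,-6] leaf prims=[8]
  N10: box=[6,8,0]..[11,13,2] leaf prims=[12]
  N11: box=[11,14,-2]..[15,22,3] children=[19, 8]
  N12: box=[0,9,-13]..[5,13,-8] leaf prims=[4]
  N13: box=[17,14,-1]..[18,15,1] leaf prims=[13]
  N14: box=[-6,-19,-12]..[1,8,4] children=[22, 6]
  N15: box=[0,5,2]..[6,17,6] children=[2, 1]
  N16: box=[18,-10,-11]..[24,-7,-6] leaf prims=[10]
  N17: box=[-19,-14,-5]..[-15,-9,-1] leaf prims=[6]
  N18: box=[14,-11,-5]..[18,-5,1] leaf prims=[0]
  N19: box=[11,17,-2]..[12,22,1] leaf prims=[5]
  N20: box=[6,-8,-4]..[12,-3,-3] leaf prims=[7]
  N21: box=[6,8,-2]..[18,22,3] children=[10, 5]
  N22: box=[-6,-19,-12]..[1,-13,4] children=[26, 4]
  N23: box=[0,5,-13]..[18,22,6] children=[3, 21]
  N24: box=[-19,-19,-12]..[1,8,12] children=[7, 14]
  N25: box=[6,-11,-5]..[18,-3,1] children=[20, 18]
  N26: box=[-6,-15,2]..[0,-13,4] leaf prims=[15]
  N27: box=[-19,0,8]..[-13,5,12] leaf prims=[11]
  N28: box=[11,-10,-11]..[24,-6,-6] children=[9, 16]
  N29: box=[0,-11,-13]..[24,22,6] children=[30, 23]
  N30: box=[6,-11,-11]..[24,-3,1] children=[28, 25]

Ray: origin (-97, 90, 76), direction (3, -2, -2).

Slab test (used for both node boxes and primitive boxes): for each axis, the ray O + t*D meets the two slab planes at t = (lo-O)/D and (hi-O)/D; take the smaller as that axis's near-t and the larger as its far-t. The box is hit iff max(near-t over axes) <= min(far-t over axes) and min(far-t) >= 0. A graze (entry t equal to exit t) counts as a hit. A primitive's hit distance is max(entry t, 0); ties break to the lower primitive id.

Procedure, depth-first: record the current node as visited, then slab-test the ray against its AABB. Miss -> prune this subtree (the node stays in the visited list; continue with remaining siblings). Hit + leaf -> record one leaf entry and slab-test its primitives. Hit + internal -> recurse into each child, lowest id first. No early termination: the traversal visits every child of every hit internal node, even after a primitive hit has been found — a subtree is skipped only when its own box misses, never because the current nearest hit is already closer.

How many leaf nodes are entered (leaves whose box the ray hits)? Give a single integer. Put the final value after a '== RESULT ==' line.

Walk:
N0 x:[26,121/3] y:[34,109/2] z:[32,89/2] -> hit [34,121/3], descend [24, 29]
  N24 x:[26,98/3] y:[41,109/2] z:[32,44] -> miss, prune
  N29 x:[97/3,121/3] y:[34,101/2] z:[35,89/2] -> hit [35,121/3], descend [23, 30]
    N23 x:[97/3,115/3] y:[34,85/2] z:[35,89/2] -> hit [35,115/3], descend [3, 21]
      N3 x:[97/3,103/3] y:[73/2,85/2] z:[35,89/2] -> miss, prune
      N21 x:[103/3,115/3] y:[34,41] z:[73/2,39] -> hit [73/2,115/3], descend [5, 10]
        N5 x:[36,115/3] y:[34,38] z:[73/2,39] -> hit [73/2,38], descend [11, 13]
          N11 x:[36,112/3] y:[34,38] z:[73/2,39] -> hit [73/2,112/3], descend [8, 19]
            N8 x:[109/3,112/3] y:[35,38] z:[73/2,37] -> hit [73/2,37] leaf, test {P3@t=73/2}
            N19 x:[36,109/3] y:[34,73/2] z:[75/2,39] -> miss, prune
          N13 x:[38,115/3] y:[75/2,38] z:[75/2,77/2] -> hit [38,38] leaf, test {P13@t=38}
        N10 x:[103/3,36] y:[77/2,41] z:[37,38] -> miss, prune
    N30 x:[103/3,121/3] y:[93/2,101/2] z:[75/2,87/2] -> miss, prune

Summary -> nodes [0, 24, 29, 23, 3, 21, 5, 11, 8, 19, 13, 10, 30]; box-tests=13; leaf-entries=2; first=P3

== RESULT ==
2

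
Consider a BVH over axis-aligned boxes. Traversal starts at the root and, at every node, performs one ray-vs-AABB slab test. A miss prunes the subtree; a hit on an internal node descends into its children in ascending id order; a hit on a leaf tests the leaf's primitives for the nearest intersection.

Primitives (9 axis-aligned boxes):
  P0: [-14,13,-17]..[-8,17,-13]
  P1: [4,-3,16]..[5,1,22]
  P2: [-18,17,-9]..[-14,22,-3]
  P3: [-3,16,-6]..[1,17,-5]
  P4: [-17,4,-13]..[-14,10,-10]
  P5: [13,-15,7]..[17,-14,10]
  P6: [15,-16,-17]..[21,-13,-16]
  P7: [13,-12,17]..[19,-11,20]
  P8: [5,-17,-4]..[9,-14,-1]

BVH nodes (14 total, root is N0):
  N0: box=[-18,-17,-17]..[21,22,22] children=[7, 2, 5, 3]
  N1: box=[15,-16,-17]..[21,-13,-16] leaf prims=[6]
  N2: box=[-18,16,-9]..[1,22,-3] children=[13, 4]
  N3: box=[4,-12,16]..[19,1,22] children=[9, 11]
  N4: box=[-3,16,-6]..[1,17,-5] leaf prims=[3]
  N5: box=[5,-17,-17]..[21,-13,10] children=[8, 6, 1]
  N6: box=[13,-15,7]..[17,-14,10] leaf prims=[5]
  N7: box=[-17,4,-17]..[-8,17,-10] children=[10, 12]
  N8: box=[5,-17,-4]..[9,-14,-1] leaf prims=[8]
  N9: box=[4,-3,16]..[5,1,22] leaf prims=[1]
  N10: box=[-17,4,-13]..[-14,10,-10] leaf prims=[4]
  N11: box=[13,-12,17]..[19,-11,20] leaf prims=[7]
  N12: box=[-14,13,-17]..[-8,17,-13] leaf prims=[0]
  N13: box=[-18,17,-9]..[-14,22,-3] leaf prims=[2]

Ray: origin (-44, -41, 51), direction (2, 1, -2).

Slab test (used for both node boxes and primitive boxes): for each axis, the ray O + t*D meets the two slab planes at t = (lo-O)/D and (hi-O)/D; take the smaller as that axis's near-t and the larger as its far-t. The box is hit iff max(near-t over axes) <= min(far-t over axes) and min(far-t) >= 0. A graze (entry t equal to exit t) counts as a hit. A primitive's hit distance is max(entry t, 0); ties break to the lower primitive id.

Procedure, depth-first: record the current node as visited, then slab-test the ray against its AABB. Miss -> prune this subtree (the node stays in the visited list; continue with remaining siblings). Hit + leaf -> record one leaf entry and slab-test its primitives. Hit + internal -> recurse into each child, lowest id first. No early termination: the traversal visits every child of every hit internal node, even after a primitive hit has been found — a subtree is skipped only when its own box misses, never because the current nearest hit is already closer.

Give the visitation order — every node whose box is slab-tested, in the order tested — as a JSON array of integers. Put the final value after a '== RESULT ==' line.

Walk:
N0 x:[13,65/2] y:[24,63] z:[29/2,34] -> hit [24,65/2], descend [2, 3, 5, 7]
  N2 x:[13,45/2] y:[57,63] z:[27,30] -> miss, prune
  N3 x:[24,63/2] y:[29,42] z:[29/2,35/2] -> miss, prune
  N5 x:[49/2,65/2] y:[24,28] z:[41/2,34] -> hit [49/2,28], descend [1, 6, 8]
    N1 x:[59/2,65/2] y:[25,28] z:[67/2,34] -> miss, prune
    N6 x:[57/2,61/2] y:[26,27] z:[41/2,22] -> miss, prune
    N8 x:[49/2,53/2] y:[24,27] z:[26,55/2] -> hit [26,53/2] leaf, test {P8@t=26}
  N7 x:[27/2,18] y:[45,58] z:[61/2,34] -> miss, prune

order=[0, 2, 3, 5, 1, 6, 8, 7]  |boxes|=8  |leaves|=1  hit=P8

== RESULT ==
[0, 2, 3, 5, 1, 6, 8, 7]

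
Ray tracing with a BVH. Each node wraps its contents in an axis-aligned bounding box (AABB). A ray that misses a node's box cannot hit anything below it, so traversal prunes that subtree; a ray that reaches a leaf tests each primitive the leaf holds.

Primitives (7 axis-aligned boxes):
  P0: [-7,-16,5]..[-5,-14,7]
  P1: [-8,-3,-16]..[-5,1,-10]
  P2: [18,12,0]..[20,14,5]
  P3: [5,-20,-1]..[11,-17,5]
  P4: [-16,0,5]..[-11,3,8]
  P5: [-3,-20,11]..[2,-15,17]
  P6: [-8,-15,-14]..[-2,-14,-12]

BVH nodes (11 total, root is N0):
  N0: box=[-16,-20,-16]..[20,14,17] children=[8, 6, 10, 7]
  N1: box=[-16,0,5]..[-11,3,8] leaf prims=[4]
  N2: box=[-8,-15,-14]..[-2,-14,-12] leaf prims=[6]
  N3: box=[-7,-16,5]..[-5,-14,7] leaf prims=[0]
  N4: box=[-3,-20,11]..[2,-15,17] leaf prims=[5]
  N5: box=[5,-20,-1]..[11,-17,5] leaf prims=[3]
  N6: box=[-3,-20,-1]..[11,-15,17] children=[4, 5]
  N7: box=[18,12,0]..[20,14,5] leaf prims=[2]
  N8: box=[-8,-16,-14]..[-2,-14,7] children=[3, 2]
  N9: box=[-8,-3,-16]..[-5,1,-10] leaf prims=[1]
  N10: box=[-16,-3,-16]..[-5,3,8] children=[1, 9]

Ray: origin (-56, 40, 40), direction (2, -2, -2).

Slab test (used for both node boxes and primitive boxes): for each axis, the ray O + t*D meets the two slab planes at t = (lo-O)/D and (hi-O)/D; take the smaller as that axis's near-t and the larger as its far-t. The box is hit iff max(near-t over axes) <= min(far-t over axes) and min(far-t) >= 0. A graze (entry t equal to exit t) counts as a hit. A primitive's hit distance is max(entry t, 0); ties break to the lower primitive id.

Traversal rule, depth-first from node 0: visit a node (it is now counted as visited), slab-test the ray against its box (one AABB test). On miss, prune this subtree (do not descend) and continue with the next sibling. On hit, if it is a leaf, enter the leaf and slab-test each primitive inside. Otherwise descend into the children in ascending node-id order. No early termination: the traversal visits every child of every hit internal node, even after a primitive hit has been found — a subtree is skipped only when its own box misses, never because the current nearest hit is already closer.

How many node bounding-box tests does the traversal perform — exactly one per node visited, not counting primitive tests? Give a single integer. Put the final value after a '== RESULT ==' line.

Traverse from the root:
N0 x:[20,38] y:[13,30] z:[23/2,28] -> hit [20,28], descend [6, 7, 8, 10]
  N6 x:[53/2,67/2] y:[55/2,30] z:[23/2,41/2] -> miss, prune
  N7 x:[37,38] y:[13,14] z:[35/2,20] -> miss, prune
  N8 x:[24,27] y:[27,28] z:[33/2,27] -> hit [27,27], descend [2, 3]
    N2 x:[24,27] y:[27,55/2] z:[26,27] -> hit [27,27] leaf, test {P6@t=27}
    N3 x:[49/2,51/2] y:[27,28] z:[33/2,35/2] -> miss, prune
  N10 x:[20,51/2] y:[37/2,43/2] z:[16,28] -> hit [20,43/2], descend [1, 9]
    N1 x:[20,45/2] y:[37/2,20] z:[16,35/2] -> miss, prune
    N9 x:[24,51/2] y:[39/2,43/2] z:[25,28] -> miss, prune

Visited [0, 6, 7, 8, 2, 3, 10, 1, 9]. Tests: 9 box, 1 leaf. Nearest: P6.

== RESULT ==
9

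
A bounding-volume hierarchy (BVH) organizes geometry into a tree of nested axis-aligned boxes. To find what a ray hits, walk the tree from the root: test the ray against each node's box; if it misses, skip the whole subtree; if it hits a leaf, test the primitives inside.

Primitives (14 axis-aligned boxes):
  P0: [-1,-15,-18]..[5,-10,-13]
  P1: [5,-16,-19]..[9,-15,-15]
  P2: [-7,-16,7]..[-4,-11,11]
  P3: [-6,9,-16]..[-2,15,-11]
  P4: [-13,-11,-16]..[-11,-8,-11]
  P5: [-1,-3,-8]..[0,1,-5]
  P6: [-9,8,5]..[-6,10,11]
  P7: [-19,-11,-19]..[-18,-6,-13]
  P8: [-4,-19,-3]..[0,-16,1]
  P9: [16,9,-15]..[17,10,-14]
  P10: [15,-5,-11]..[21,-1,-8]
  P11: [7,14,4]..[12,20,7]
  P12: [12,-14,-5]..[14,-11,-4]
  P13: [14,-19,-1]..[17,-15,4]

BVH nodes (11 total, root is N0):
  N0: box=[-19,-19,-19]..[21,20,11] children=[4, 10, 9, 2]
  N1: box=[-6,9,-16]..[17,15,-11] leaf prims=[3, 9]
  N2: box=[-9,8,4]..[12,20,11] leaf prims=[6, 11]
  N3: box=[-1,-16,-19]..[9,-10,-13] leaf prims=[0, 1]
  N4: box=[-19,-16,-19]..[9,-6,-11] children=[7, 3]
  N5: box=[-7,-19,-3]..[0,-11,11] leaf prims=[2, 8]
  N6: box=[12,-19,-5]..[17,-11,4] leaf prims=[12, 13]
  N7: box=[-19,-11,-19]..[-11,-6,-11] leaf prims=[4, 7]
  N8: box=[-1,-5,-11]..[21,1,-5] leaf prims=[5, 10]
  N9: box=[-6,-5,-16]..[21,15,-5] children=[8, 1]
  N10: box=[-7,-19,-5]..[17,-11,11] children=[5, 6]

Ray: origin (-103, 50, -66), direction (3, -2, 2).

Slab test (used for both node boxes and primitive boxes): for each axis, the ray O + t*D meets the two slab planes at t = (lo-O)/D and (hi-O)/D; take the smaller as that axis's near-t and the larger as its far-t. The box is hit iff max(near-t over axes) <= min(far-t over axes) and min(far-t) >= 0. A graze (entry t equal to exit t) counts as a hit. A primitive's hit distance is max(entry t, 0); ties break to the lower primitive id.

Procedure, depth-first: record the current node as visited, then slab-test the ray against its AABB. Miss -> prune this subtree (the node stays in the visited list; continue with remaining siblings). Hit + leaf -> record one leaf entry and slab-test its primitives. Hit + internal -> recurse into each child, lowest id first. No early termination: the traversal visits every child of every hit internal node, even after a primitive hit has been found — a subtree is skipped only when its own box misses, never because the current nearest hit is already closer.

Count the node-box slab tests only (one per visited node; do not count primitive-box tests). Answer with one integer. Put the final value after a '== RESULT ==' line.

Walk:
N0 x:[28,124/3] y:[15,69/2] z:[47/2,77/2] -> hit [28,69/2], descend [2, 4, 9, 10]
  N2 x:[94/3,115/3] y:[15,21] z:[35,77/2] -> miss, prune
  N4 x:[28,112/3] y:[28,33] z:[47/2,55/2] -> miss, prune
  N9 x:[97/3,124/3] y:[35/2,55/2] z:[25,61/2] -> miss, prune
  N10 x:[32,40] y:[61/2,69/2] z:[61/2,77/2] -> hit [32,69/2], descend [5, 6]
    N5 x:[32,103/3] y:[61/2,69/2] z:[63/2,77/2] -> hit [32,103/3] leaf, test {P2(miss), P8@t=33}
    N6 x:[115/3,40] y:[61/2,69/2] z:[61/2,35] -> miss, prune

7 AABB tests over nodes [0, 2, 4, 9, 10, 5, 6]; 1 leaf entered; closest P8.

== RESULT ==
7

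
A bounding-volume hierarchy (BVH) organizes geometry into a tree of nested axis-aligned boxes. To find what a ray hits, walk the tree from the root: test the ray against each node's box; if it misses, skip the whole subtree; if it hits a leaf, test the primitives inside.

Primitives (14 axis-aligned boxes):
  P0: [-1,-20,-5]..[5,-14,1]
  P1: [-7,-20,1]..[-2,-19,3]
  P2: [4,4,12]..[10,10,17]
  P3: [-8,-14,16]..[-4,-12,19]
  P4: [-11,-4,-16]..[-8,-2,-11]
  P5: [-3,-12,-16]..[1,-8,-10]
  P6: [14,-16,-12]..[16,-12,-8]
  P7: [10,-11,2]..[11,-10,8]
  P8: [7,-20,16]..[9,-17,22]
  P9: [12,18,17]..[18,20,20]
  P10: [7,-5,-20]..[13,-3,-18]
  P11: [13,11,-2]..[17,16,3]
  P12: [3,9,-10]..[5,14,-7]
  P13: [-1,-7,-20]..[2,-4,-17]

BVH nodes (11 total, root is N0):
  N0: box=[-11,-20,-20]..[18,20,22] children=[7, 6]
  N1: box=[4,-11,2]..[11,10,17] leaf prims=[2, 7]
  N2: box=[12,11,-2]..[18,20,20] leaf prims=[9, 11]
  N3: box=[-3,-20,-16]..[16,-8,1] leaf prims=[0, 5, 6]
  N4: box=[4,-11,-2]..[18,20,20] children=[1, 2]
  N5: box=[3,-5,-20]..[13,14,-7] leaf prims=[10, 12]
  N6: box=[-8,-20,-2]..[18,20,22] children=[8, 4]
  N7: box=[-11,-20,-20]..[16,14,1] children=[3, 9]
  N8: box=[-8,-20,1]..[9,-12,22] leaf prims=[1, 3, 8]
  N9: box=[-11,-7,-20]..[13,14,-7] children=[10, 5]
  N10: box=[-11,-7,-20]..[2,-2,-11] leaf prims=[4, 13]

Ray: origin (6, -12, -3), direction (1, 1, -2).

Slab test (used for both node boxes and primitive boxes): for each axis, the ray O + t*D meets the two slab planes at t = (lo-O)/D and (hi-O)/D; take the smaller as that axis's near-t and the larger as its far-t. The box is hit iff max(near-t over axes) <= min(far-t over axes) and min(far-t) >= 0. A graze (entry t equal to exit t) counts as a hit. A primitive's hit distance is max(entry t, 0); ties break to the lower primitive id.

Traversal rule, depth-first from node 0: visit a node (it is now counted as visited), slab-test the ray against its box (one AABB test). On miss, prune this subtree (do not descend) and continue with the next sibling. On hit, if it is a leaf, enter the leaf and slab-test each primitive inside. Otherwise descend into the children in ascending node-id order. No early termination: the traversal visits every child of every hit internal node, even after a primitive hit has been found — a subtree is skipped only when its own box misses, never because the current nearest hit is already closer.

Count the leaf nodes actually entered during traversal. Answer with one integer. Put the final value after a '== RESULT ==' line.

Walk:
N0 x:[-17,12] y:[-8,32] z:[-25/2,17/2] -> hit [-8,17/2], descend [6, 7]
  N6 x:[-14,12] y:[-8,32] z:[-25/2,-1/2] -> miss, prune
  N7 x:[-17,10] y:[-8,26] z:[-2,17/2] -> hit [-2,17/2], descend [3, 9]
    N3 x:[-9,10] y:[-8,4] z:[-2,13/2] -> hit [-2,4] leaf, test {P0(miss), P5(miss), P6(miss)}
    N9 x:[-17,7] y:[5,26] z:[2,17/2] -> hit [5,7], descend [5, 10]
      N5 x:[-3,7] y:[7,26] z:[2,17/2] -> hit [7,7] leaf, test {P10(miss), P12(miss)}
      N10 x:[-17,-4] y:[5,10] z:[4,17/2] -> miss, prune

Summary -> nodes [0, 6, 7, 3, 9, 5, 10]; box-tests=7; leaf-entries=2; first=miss

== RESULT ==
2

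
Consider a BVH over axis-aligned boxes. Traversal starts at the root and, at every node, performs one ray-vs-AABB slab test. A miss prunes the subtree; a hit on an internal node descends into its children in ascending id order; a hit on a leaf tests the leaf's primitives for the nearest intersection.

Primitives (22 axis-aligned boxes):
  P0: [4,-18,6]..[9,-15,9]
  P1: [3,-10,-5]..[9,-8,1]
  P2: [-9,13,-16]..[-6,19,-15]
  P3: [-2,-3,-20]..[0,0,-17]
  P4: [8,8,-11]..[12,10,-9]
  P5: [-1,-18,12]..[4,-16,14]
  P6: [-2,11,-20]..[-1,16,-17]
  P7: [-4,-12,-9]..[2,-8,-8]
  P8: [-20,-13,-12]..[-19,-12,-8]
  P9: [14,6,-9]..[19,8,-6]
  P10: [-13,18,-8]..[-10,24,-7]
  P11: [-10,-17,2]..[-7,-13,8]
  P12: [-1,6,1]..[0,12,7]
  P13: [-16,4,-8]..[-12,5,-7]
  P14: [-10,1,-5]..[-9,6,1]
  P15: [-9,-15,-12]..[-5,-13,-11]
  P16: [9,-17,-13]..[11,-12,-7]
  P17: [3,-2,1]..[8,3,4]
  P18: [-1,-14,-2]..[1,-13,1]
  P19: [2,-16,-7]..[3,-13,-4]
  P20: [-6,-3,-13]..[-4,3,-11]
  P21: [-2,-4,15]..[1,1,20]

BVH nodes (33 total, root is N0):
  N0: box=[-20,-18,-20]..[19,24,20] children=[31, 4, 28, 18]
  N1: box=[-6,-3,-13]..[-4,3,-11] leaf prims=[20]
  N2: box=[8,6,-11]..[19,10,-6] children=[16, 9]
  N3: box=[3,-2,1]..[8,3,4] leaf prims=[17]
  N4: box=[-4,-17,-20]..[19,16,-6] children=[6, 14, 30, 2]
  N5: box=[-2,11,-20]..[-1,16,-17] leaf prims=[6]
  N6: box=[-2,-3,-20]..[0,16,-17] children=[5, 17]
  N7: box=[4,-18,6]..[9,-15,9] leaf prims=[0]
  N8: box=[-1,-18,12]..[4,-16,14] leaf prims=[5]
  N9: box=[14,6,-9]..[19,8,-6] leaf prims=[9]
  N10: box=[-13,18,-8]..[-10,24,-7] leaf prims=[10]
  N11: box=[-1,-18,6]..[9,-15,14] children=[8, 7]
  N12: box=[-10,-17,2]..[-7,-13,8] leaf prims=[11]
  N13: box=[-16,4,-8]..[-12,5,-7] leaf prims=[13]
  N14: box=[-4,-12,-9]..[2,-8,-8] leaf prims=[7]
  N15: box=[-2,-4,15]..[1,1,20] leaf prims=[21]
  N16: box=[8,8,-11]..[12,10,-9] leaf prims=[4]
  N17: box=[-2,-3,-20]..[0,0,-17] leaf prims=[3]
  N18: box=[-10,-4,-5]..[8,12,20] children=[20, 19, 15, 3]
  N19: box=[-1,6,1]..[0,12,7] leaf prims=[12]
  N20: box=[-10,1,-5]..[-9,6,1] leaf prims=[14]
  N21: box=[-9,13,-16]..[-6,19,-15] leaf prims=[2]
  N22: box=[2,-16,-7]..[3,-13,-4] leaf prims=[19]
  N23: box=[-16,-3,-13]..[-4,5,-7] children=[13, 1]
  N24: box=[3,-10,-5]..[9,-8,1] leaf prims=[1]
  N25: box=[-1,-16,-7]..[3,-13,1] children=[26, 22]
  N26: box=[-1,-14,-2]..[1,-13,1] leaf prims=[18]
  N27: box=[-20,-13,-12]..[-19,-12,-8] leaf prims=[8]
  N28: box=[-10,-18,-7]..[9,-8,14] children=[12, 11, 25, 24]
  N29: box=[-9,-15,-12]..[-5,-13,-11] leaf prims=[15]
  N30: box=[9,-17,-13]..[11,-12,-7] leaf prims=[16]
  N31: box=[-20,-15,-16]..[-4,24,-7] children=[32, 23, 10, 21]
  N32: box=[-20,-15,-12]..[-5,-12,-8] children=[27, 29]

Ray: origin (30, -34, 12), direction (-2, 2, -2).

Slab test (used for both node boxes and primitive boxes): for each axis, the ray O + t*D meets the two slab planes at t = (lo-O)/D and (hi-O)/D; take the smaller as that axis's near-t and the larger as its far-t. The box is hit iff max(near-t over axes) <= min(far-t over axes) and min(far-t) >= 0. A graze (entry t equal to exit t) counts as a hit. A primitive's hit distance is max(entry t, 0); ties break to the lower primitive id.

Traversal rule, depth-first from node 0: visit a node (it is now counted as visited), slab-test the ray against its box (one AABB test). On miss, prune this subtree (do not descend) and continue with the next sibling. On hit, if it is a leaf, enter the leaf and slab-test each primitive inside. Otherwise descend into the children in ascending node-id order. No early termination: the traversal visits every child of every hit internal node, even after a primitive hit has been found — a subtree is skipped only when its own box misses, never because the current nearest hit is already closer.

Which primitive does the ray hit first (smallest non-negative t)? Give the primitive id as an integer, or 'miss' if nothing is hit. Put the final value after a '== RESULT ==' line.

Trace the traversal:
N0 x:[11/2,25] y:[8,29] z:[-4,16] -> hit [8,16], descend [4, 18, 28, 31]
  N4 x:[11/2,17] y:[17/2,25] z:[9,16] -> hit [9,16], descend [2, 6, 14, 30]
    N2 x:[11/2,11] y:[20,22] z:[9,23/2] -> miss, prune
    N6 x:[15,16] y:[31/2,25] z:[29/2,16] -> hit [31/2,16], descend [5, 17]
      N5 x:[31/2,16] y:[45/2,25] z:[29/2,16] -> miss, prune
      N17 x:[15,16] y:[31/2,17] z:[29/2,16] -> hit [31/2,16] leaf, test {P3@t=31/2}
    N14 x:[14,17] y:[11,13] z:[10,21/2] -> miss, prune
    N30 x:[19/2,21/2] y:[17/2,11] z:[19/2,25/2] -> hit [19/2,21/2] leaf, test {P16@t=19/2}
  N18 x:[11,20] y:[15,23] z:[-4,17/2] -> miss, prune
  N28 x:[21/2,20] y:[8,13] z:[-1,19/2] -> miss, prune
  N31 x:[17,25] y:[19/2,29] z:[19/2,14] -> miss, prune

order=[0, 4, 2, 6, 5, 17, 14, 30, 18, 28, 31]  |boxes|=11  |leaves|=2  hit=P16

== RESULT ==
16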